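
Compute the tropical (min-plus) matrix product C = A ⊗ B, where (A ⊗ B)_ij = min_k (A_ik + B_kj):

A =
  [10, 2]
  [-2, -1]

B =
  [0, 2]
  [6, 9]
A ⊗ B =
  [8, 11]
  [-2, 0]

Apply the min-plus product entry-by-entry:
  C[0][0] = min over k of (A[0][0] + B[0][0] = 10 + 0 = 10, A[0][1] + B[1][0] = 2 + 6 = 8) = 8 (attained at k = 1)
  C[0][1] = min over k of (A[0][0] + B[0][1] = 10 + 2 = 12, A[0][1] + B[1][1] = 2 + 9 = 11) = 11 (attained at k = 1)
  C[1][0] = min over k of (A[1][0] + B[0][0] = -2 + 0 = -2, A[1][1] + B[1][0] = -1 + 6 = 5) = -2 (attained at k = 0)
  C[1][1] = min over k of (A[1][0] + B[0][1] = -2 + 2 = 0, A[1][1] + B[1][1] = -1 + 9 = 8) = 0 (attained at k = 0)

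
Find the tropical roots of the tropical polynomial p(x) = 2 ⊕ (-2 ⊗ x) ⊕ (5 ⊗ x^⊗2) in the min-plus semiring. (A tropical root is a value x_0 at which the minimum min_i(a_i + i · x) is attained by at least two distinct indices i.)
Roots: {-7, 4}

Each tropical root is a break point of the lower envelope of the lines y = a_i + i · x (there are 3 lines, with slopes 0, 1, ..., 2). Only the lines that attain the minimum somewhere contribute to roots; other lines are dominated. Here the surviving (envelope) indices are i = 2, i = 1, i = 0.
Intersections between consecutive envelope lines give the roots: for adjacent envelope indices i < j the intersection is x = (a_i − a_j) / (j − i). Reading off the sorted break points: {-7, 4}.
Verification: at each break x_0, at least two indices attain the minimum of min_i(a_i + i · x_0).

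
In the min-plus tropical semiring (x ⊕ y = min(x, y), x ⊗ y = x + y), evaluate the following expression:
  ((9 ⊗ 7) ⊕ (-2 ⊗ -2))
((9 ⊗ 7) ⊕ (-2 ⊗ -2)) = -4

Expand innermost to outermost. Recall ⊕ takes the minimum of its arguments and ⊗ takes their sum. Working out the expression ((9 ⊗ 7) ⊕ (-2 ⊗ -2)) gives -4.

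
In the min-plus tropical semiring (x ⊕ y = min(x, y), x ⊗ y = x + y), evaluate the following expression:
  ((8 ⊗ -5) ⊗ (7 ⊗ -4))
((8 ⊗ -5) ⊗ (7 ⊗ -4)) = 6

Expand innermost to outermost. Recall ⊕ takes the minimum of its arguments and ⊗ takes their sum. Working out the expression ((8 ⊗ -5) ⊗ (7 ⊗ -4)) gives 6.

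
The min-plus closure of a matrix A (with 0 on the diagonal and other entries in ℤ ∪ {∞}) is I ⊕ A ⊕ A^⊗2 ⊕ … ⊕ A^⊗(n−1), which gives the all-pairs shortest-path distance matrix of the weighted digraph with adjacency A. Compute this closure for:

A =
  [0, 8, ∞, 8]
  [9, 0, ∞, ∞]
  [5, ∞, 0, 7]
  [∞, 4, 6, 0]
Closure =
  [0, 8, 14, 8]
  [9, 0, 23, 17]
  [5, 11, 0, 7]
  [11, 4, 6, 0]

This is the Floyd-Warshall all-pairs shortest-path computation. For each intermediate vertex k = 0, 1, …, 3, update dist[i][j] ← min(dist[i][j], dist[i][k] + dist[k][j]). The final matrix gives, for each (i, j), the minimum total weight of any directed path from i to j (possibly empty when i = j).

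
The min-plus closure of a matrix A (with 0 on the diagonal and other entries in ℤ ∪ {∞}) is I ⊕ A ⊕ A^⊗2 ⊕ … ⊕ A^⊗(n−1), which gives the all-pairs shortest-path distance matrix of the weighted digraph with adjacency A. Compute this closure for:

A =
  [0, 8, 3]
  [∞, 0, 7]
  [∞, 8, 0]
Closure =
  [0, 8, 3]
  [∞, 0, 7]
  [∞, 8, 0]

This is the Floyd-Warshall all-pairs shortest-path computation. For each intermediate vertex k = 0, 1, …, 2, update dist[i][j] ← min(dist[i][j], dist[i][k] + dist[k][j]). The final matrix gives, for each (i, j), the minimum total weight of any directed path from i to j (possibly empty when i = j).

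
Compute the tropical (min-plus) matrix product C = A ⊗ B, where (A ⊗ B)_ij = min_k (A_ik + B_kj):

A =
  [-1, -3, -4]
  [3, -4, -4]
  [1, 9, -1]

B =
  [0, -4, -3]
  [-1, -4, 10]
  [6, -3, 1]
A ⊗ B =
  [-4, -7, -4]
  [-5, -8, -3]
  [1, -4, -2]

Apply the min-plus product entry-by-entry:
  C[0][0] = min over k of (A[0][0] + B[0][0] = -1 + 0 = -1, A[0][1] + B[1][0] = -3 + -1 = -4, A[0][2] + B[2][0] = -4 + 6 = 2) = -4 (attained at k = 1)
  C[0][1] = min over k of (A[0][0] + B[0][1] = -1 + -4 = -5, A[0][1] + B[1][1] = -3 + -4 = -7, A[0][2] + B[2][1] = -4 + -3 = -7) = -7 (attained at k = 1)
  C[0][2] = min over k of (A[0][0] + B[0][2] = -1 + -3 = -4, A[0][1] + B[1][2] = -3 + 10 = 7, A[0][2] + B[2][2] = -4 + 1 = -3) = -4 (attained at k = 0)
  C[1][0] = min over k of (A[1][0] + B[0][0] = 3 + 0 = 3, A[1][1] + B[1][0] = -4 + -1 = -5, A[1][2] + B[2][0] = -4 + 6 = 2) = -5 (attained at k = 1)
  C[1][1] = min over k of (A[1][0] + B[0][1] = 3 + -4 = -1, A[1][1] + B[1][1] = -4 + -4 = -8, A[1][2] + B[2][1] = -4 + -3 = -7) = -8 (attained at k = 1)
  C[1][2] = min over k of (A[1][0] + B[0][2] = 3 + -3 = 0, A[1][1] + B[1][2] = -4 + 10 = 6, A[1][2] + B[2][2] = -4 + 1 = -3) = -3 (attained at k = 2)
  C[2][0] = min over k of (A[2][0] + B[0][0] = 1 + 0 = 1, A[2][1] + B[1][0] = 9 + -1 = 8, A[2][2] + B[2][0] = -1 + 6 = 5) = 1 (attained at k = 0)
  C[2][1] = min over k of (A[2][0] + B[0][1] = 1 + -4 = -3, A[2][1] + B[1][1] = 9 + -4 = 5, A[2][2] + B[2][1] = -1 + -3 = -4) = -4 (attained at k = 2)
  C[2][2] = min over k of (A[2][0] + B[0][2] = 1 + -3 = -2, A[2][1] + B[1][2] = 9 + 10 = 19, A[2][2] + B[2][2] = -1 + 1 = 0) = -2 (attained at k = 0)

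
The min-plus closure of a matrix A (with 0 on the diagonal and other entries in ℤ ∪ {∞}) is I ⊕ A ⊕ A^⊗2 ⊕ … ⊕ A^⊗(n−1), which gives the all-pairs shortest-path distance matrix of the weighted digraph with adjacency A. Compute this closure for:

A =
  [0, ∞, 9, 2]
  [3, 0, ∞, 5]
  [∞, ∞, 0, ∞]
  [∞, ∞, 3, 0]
Closure =
  [0, ∞, 5, 2]
  [3, 0, 8, 5]
  [∞, ∞, 0, ∞]
  [∞, ∞, 3, 0]

This is the Floyd-Warshall all-pairs shortest-path computation. For each intermediate vertex k = 0, 1, …, 3, update dist[i][j] ← min(dist[i][j], dist[i][k] + dist[k][j]). The final matrix gives, for each (i, j), the minimum total weight of any directed path from i to j (possibly empty when i = j).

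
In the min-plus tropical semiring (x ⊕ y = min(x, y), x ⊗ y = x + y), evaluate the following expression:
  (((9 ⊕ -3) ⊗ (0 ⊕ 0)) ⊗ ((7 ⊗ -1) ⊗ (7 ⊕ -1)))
(((9 ⊕ -3) ⊗ (0 ⊕ 0)) ⊗ ((7 ⊗ -1) ⊗ (7 ⊕ -1))) = 2

Expand innermost to outermost. Recall ⊕ takes the minimum of its arguments and ⊗ takes their sum. Working out the expression (((9 ⊕ -3) ⊗ (0 ⊕ 0)) ⊗ ((7 ⊗ -1) ⊗ (7 ⊕ -1))) gives 2.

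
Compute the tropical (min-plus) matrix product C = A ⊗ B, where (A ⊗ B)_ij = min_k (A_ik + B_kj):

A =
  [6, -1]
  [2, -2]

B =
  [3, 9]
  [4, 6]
A ⊗ B =
  [3, 5]
  [2, 4]

Apply the min-plus product entry-by-entry:
  C[0][0] = min over k of (A[0][0] + B[0][0] = 6 + 3 = 9, A[0][1] + B[1][0] = -1 + 4 = 3) = 3 (attained at k = 1)
  C[0][1] = min over k of (A[0][0] + B[0][1] = 6 + 9 = 15, A[0][1] + B[1][1] = -1 + 6 = 5) = 5 (attained at k = 1)
  C[1][0] = min over k of (A[1][0] + B[0][0] = 2 + 3 = 5, A[1][1] + B[1][0] = -2 + 4 = 2) = 2 (attained at k = 1)
  C[1][1] = min over k of (A[1][0] + B[0][1] = 2 + 9 = 11, A[1][1] + B[1][1] = -2 + 6 = 4) = 4 (attained at k = 1)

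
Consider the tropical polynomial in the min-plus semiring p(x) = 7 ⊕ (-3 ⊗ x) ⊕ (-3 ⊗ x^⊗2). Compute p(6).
p(6) = 3

A tropical monomial a ⊗ x^⊗i evaluates to a + i · x. Evaluating each term at x = 6:
  Term 0 contributes 7 + 0 · 6 = 7
  Term 1 contributes -3 + 1 · 6 = 3
  Term 2 contributes -3 + 2 · 6 = 9
p(6) = ⊕ of these = min[7, 3, 9] = 3.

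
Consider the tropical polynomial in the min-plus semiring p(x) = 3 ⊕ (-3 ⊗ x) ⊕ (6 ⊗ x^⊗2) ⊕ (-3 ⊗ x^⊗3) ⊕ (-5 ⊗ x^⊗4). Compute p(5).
p(5) = 2

A tropical monomial a ⊗ x^⊗i evaluates to a + i · x. Evaluating each term at x = 5:
  Term 0 contributes 3 + 0 · 5 = 3
  Term 1 contributes -3 + 1 · 5 = 2
  Term 2 contributes 6 + 2 · 5 = 16
  Term 3 contributes -3 + 3 · 5 = 12
  Term 4 contributes -5 + 4 · 5 = 15
p(5) = ⊕ of these = min[3, 2, 16, 12, 15] = 2.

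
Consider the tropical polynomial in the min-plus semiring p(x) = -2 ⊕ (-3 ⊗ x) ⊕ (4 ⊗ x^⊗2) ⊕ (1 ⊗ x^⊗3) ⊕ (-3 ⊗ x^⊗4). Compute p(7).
p(7) = -2

A tropical monomial a ⊗ x^⊗i evaluates to a + i · x. Evaluating each term at x = 7:
  Term 0 contributes -2 + 0 · 7 = -2
  Term 1 contributes -3 + 1 · 7 = 4
  Term 2 contributes 4 + 2 · 7 = 18
  Term 3 contributes 1 + 3 · 7 = 22
  Term 4 contributes -3 + 4 · 7 = 25
p(7) = ⊕ of these = min[-2, 4, 18, 22, 25] = -2.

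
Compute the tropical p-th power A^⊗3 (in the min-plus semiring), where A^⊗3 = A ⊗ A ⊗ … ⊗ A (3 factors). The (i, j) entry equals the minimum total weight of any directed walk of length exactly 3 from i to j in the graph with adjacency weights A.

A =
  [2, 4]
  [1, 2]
A^⊗3 =
  [6, 8]
  [5, 6]

Each entry (A^⊗3)_ij equals the minimum over all length-3 walks i = v_0 → v_1 → … → v_3 = j of Σ_t A[v_t][v_{t+1}]. For example, for (i, j) = (0, 1) we minimise over 4 possible intermediate vertex sequences; the minimum is 8, attained along the walk 0 → 0 → 0 → 1.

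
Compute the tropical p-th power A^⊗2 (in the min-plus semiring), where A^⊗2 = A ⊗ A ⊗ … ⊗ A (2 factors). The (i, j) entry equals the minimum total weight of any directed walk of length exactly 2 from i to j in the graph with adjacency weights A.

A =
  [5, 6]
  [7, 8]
A^⊗2 =
  [10, 11]
  [12, 13]

Each entry (A^⊗2)_ij equals the minimum over all length-2 walks i = v_0 → v_1 → … → v_2 = j of Σ_t A[v_t][v_{t+1}]. For example, for (i, j) = (0, 1) we minimise over 2 possible intermediate vertex sequences; the minimum is 11, attained along the walk 0 → 0 → 1.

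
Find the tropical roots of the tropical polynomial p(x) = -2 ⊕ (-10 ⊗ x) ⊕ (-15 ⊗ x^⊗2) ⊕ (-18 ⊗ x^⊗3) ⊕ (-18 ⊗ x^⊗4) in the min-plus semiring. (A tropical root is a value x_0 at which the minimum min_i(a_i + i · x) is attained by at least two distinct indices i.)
Roots: {0, 3, 5, 8}

Each tropical root is a break point of the lower envelope of the lines y = a_i + i · x (there are 5 lines, with slopes 0, 1, ..., 4). Only the lines that attain the minimum somewhere contribute to roots; other lines are dominated. Here the surviving (envelope) indices are i = 4, i = 3, i = 2, i = 1, i = 0.
Intersections between consecutive envelope lines give the roots: for adjacent envelope indices i < j the intersection is x = (a_i − a_j) / (j − i). Reading off the sorted break points: {0, 3, 5, 8}.
Verification: at each break x_0, at least two indices attain the minimum of min_i(a_i + i · x_0).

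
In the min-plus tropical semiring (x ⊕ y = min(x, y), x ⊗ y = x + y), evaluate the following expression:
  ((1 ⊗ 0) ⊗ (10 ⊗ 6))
((1 ⊗ 0) ⊗ (10 ⊗ 6)) = 17

Expand innermost to outermost. Recall ⊕ takes the minimum of its arguments and ⊗ takes their sum. Working out the expression ((1 ⊗ 0) ⊗ (10 ⊗ 6)) gives 17.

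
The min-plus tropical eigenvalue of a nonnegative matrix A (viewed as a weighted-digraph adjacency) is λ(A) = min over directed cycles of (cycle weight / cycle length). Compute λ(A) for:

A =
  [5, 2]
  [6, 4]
λ(A) = 4

Enumerate directed cycles and compute their means (weight / length). Sample:
  cycle 0 → 0: weight = 5, length = 1, mean = 5/1 ≈ 5.000
  cycle 1 → 1: weight = 4, length = 1, mean = 4/1 ≈ 4.000
  cycle 0 → 1 → 0: weight = 8, length = 2, mean = 8/2 ≈ 4.000
  cycle 1 → 0 → 1: weight = 8, length = 2, mean = 8/2 ≈ 4.000
Minimum mean = 4.000, attained e.g. along the cycle 1 → 1 with weight 4 and length 1. So λ(A) = 4/1 = 4.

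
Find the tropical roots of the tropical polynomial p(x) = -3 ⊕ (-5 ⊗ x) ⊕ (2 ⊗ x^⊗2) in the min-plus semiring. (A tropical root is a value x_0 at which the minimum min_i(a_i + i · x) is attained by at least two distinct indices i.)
Roots: {-7, 2}

Each tropical root is a break point of the lower envelope of the lines y = a_i + i · x (there are 3 lines, with slopes 0, 1, ..., 2). Only the lines that attain the minimum somewhere contribute to roots; other lines are dominated. Here the surviving (envelope) indices are i = 2, i = 1, i = 0.
Intersections between consecutive envelope lines give the roots: for adjacent envelope indices i < j the intersection is x = (a_i − a_j) / (j − i). Reading off the sorted break points: {-7, 2}.
Verification: at each break x_0, at least two indices attain the minimum of min_i(a_i + i · x_0).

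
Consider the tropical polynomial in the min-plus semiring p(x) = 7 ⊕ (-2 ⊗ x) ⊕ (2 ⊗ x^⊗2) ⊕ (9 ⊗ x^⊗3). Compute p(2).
p(2) = 0

A tropical monomial a ⊗ x^⊗i evaluates to a + i · x. Evaluating each term at x = 2:
  Term 0 contributes 7 + 0 · 2 = 7
  Term 1 contributes -2 + 1 · 2 = 0
  Term 2 contributes 2 + 2 · 2 = 6
  Term 3 contributes 9 + 3 · 2 = 15
p(2) = ⊕ of these = min[7, 0, 6, 15] = 0.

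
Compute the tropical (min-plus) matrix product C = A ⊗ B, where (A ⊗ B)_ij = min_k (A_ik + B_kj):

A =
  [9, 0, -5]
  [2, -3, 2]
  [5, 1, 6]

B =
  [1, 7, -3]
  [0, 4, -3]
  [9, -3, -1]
A ⊗ B =
  [0, -8, -6]
  [-3, -1, -6]
  [1, 3, -2]

Apply the min-plus product entry-by-entry:
  C[0][0] = min over k of (A[0][0] + B[0][0] = 9 + 1 = 10, A[0][1] + B[1][0] = 0 + 0 = 0, A[0][2] + B[2][0] = -5 + 9 = 4) = 0 (attained at k = 1)
  C[0][1] = min over k of (A[0][0] + B[0][1] = 9 + 7 = 16, A[0][1] + B[1][1] = 0 + 4 = 4, A[0][2] + B[2][1] = -5 + -3 = -8) = -8 (attained at k = 2)
  C[0][2] = min over k of (A[0][0] + B[0][2] = 9 + -3 = 6, A[0][1] + B[1][2] = 0 + -3 = -3, A[0][2] + B[2][2] = -5 + -1 = -6) = -6 (attained at k = 2)
  C[1][0] = min over k of (A[1][0] + B[0][0] = 2 + 1 = 3, A[1][1] + B[1][0] = -3 + 0 = -3, A[1][2] + B[2][0] = 2 + 9 = 11) = -3 (attained at k = 1)
  C[1][1] = min over k of (A[1][0] + B[0][1] = 2 + 7 = 9, A[1][1] + B[1][1] = -3 + 4 = 1, A[1][2] + B[2][1] = 2 + -3 = -1) = -1 (attained at k = 2)
  C[1][2] = min over k of (A[1][0] + B[0][2] = 2 + -3 = -1, A[1][1] + B[1][2] = -3 + -3 = -6, A[1][2] + B[2][2] = 2 + -1 = 1) = -6 (attained at k = 1)
  C[2][0] = min over k of (A[2][0] + B[0][0] = 5 + 1 = 6, A[2][1] + B[1][0] = 1 + 0 = 1, A[2][2] + B[2][0] = 6 + 9 = 15) = 1 (attained at k = 1)
  C[2][1] = min over k of (A[2][0] + B[0][1] = 5 + 7 = 12, A[2][1] + B[1][1] = 1 + 4 = 5, A[2][2] + B[2][1] = 6 + -3 = 3) = 3 (attained at k = 2)
  C[2][2] = min over k of (A[2][0] + B[0][2] = 5 + -3 = 2, A[2][1] + B[1][2] = 1 + -3 = -2, A[2][2] + B[2][2] = 6 + -1 = 5) = -2 (attained at k = 1)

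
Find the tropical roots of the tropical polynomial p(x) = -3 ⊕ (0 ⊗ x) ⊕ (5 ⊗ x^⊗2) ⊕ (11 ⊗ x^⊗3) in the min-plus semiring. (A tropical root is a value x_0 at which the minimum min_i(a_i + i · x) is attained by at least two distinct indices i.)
Roots: {-6, -5, -3}

Each tropical root is a break point of the lower envelope of the lines y = a_i + i · x (there are 4 lines, with slopes 0, 1, ..., 3). Only the lines that attain the minimum somewhere contribute to roots; other lines are dominated. Here the surviving (envelope) indices are i = 3, i = 2, i = 1, i = 0.
Intersections between consecutive envelope lines give the roots: for adjacent envelope indices i < j the intersection is x = (a_i − a_j) / (j − i). Reading off the sorted break points: {-6, -5, -3}.
Verification: at each break x_0, at least two indices attain the minimum of min_i(a_i + i · x_0).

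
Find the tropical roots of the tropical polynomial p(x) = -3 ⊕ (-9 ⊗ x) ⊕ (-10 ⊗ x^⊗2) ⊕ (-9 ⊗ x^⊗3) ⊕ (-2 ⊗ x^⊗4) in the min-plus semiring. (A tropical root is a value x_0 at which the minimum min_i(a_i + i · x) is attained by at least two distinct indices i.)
Roots: {-7, -1, 1, 6}

Each tropical root is a break point of the lower envelope of the lines y = a_i + i · x (there are 5 lines, with slopes 0, 1, ..., 4). Only the lines that attain the minimum somewhere contribute to roots; other lines are dominated. Here the surviving (envelope) indices are i = 4, i = 3, i = 2, i = 1, i = 0.
Intersections between consecutive envelope lines give the roots: for adjacent envelope indices i < j the intersection is x = (a_i − a_j) / (j − i). Reading off the sorted break points: {-7, -1, 1, 6}.
Verification: at each break x_0, at least two indices attain the minimum of min_i(a_i + i · x_0).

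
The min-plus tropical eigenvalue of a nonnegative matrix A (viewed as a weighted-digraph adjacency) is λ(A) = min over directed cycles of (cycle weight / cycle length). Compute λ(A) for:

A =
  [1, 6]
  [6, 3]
λ(A) = 1

Enumerate directed cycles and compute their means (weight / length). Sample:
  cycle 0 → 0: weight = 1, length = 1, mean = 1/1 ≈ 1.000
  cycle 1 → 1: weight = 3, length = 1, mean = 3/1 ≈ 3.000
  cycle 0 → 1 → 0: weight = 12, length = 2, mean = 12/2 ≈ 6.000
  cycle 1 → 0 → 1: weight = 12, length = 2, mean = 12/2 ≈ 6.000
Minimum mean = 1.000, attained e.g. along the cycle 0 → 0 with weight 1 and length 1. So λ(A) = 1/1 = 1.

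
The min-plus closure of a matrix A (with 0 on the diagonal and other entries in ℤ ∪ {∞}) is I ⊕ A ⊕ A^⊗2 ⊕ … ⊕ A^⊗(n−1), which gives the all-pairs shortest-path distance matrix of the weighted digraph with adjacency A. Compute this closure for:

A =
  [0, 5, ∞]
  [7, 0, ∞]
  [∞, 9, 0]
Closure =
  [0, 5, ∞]
  [7, 0, ∞]
  [16, 9, 0]

This is the Floyd-Warshall all-pairs shortest-path computation. For each intermediate vertex k = 0, 1, …, 2, update dist[i][j] ← min(dist[i][j], dist[i][k] + dist[k][j]). The final matrix gives, for each (i, j), the minimum total weight of any directed path from i to j (possibly empty when i = j).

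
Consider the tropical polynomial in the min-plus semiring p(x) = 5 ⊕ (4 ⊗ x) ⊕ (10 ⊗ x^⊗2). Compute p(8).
p(8) = 5

A tropical monomial a ⊗ x^⊗i evaluates to a + i · x. Evaluating each term at x = 8:
  Term 0 contributes 5 + 0 · 8 = 5
  Term 1 contributes 4 + 1 · 8 = 12
  Term 2 contributes 10 + 2 · 8 = 26
p(8) = ⊕ of these = min[5, 12, 26] = 5.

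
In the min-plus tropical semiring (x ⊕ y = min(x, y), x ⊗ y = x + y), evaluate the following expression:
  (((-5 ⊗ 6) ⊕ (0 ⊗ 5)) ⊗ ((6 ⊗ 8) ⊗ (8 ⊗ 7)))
(((-5 ⊗ 6) ⊕ (0 ⊗ 5)) ⊗ ((6 ⊗ 8) ⊗ (8 ⊗ 7))) = 30

Expand innermost to outermost. Recall ⊕ takes the minimum of its arguments and ⊗ takes their sum. Working out the expression (((-5 ⊗ 6) ⊕ (0 ⊗ 5)) ⊗ ((6 ⊗ 8) ⊗ (8 ⊗ 7))) gives 30.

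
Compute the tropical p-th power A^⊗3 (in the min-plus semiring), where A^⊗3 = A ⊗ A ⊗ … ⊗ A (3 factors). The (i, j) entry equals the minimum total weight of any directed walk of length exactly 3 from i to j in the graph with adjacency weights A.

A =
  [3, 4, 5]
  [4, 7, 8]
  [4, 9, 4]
A^⊗3 =
  [9, 10, 11]
  [10, 11, 12]
  [10, 11, 12]

Each entry (A^⊗3)_ij equals the minimum over all length-3 walks i = v_0 → v_1 → … → v_3 = j of Σ_t A[v_t][v_{t+1}]. For example, for (i, j) = (0, 2) we minimise over 9 possible intermediate vertex sequences; the minimum is 11, attained along the walk 0 → 0 → 0 → 2.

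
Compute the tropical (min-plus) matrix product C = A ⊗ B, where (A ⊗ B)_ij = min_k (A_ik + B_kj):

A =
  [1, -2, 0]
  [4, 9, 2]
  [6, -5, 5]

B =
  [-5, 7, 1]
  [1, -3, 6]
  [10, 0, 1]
A ⊗ B =
  [-4, -5, 1]
  [-1, 2, 3]
  [-4, -8, 1]

Apply the min-plus product entry-by-entry:
  C[0][0] = min over k of (A[0][0] + B[0][0] = 1 + -5 = -4, A[0][1] + B[1][0] = -2 + 1 = -1, A[0][2] + B[2][0] = 0 + 10 = 10) = -4 (attained at k = 0)
  C[0][1] = min over k of (A[0][0] + B[0][1] = 1 + 7 = 8, A[0][1] + B[1][1] = -2 + -3 = -5, A[0][2] + B[2][1] = 0 + 0 = 0) = -5 (attained at k = 1)
  C[0][2] = min over k of (A[0][0] + B[0][2] = 1 + 1 = 2, A[0][1] + B[1][2] = -2 + 6 = 4, A[0][2] + B[2][2] = 0 + 1 = 1) = 1 (attained at k = 2)
  C[1][0] = min over k of (A[1][0] + B[0][0] = 4 + -5 = -1, A[1][1] + B[1][0] = 9 + 1 = 10, A[1][2] + B[2][0] = 2 + 10 = 12) = -1 (attained at k = 0)
  C[1][1] = min over k of (A[1][0] + B[0][1] = 4 + 7 = 11, A[1][1] + B[1][1] = 9 + -3 = 6, A[1][2] + B[2][1] = 2 + 0 = 2) = 2 (attained at k = 2)
  C[1][2] = min over k of (A[1][0] + B[0][2] = 4 + 1 = 5, A[1][1] + B[1][2] = 9 + 6 = 15, A[1][2] + B[2][2] = 2 + 1 = 3) = 3 (attained at k = 2)
  C[2][0] = min over k of (A[2][0] + B[0][0] = 6 + -5 = 1, A[2][1] + B[1][0] = -5 + 1 = -4, A[2][2] + B[2][0] = 5 + 10 = 15) = -4 (attained at k = 1)
  C[2][1] = min over k of (A[2][0] + B[0][1] = 6 + 7 = 13, A[2][1] + B[1][1] = -5 + -3 = -8, A[2][2] + B[2][1] = 5 + 0 = 5) = -8 (attained at k = 1)
  C[2][2] = min over k of (A[2][0] + B[0][2] = 6 + 1 = 7, A[2][1] + B[1][2] = -5 + 6 = 1, A[2][2] + B[2][2] = 5 + 1 = 6) = 1 (attained at k = 1)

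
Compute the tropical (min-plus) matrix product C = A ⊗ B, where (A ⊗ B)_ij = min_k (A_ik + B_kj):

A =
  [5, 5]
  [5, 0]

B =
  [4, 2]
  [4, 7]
A ⊗ B =
  [9, 7]
  [4, 7]

Apply the min-plus product entry-by-entry:
  C[0][0] = min over k of (A[0][0] + B[0][0] = 5 + 4 = 9, A[0][1] + B[1][0] = 5 + 4 = 9) = 9 (attained at k = 0)
  C[0][1] = min over k of (A[0][0] + B[0][1] = 5 + 2 = 7, A[0][1] + B[1][1] = 5 + 7 = 12) = 7 (attained at k = 0)
  C[1][0] = min over k of (A[1][0] + B[0][0] = 5 + 4 = 9, A[1][1] + B[1][0] = 0 + 4 = 4) = 4 (attained at k = 1)
  C[1][1] = min over k of (A[1][0] + B[0][1] = 5 + 2 = 7, A[1][1] + B[1][1] = 0 + 7 = 7) = 7 (attained at k = 0)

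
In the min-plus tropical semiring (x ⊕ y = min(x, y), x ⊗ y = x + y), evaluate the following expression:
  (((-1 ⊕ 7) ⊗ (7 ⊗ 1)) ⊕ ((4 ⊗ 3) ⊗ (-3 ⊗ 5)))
(((-1 ⊕ 7) ⊗ (7 ⊗ 1)) ⊕ ((4 ⊗ 3) ⊗ (-3 ⊗ 5))) = 7

Expand innermost to outermost. Recall ⊕ takes the minimum of its arguments and ⊗ takes their sum. Working out the expression (((-1 ⊕ 7) ⊗ (7 ⊗ 1)) ⊕ ((4 ⊗ 3) ⊗ (-3 ⊗ 5))) gives 7.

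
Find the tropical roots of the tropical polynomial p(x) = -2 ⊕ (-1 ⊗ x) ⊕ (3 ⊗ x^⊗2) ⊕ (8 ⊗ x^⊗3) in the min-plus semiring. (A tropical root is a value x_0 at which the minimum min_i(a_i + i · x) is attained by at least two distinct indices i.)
Roots: {-5, -4, -1}

Each tropical root is a break point of the lower envelope of the lines y = a_i + i · x (there are 4 lines, with slopes 0, 1, ..., 3). Only the lines that attain the minimum somewhere contribute to roots; other lines are dominated. Here the surviving (envelope) indices are i = 3, i = 2, i = 1, i = 0.
Intersections between consecutive envelope lines give the roots: for adjacent envelope indices i < j the intersection is x = (a_i − a_j) / (j − i). Reading off the sorted break points: {-5, -4, -1}.
Verification: at each break x_0, at least two indices attain the minimum of min_i(a_i + i · x_0).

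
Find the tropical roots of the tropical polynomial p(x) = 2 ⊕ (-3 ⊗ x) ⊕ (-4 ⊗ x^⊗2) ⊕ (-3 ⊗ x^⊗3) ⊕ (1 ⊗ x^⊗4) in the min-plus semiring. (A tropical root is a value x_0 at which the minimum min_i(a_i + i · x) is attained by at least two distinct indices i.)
Roots: {-4, -1, 1, 5}

Each tropical root is a break point of the lower envelope of the lines y = a_i + i · x (there are 5 lines, with slopes 0, 1, ..., 4). Only the lines that attain the minimum somewhere contribute to roots; other lines are dominated. Here the surviving (envelope) indices are i = 4, i = 3, i = 2, i = 1, i = 0.
Intersections between consecutive envelope lines give the roots: for adjacent envelope indices i < j the intersection is x = (a_i − a_j) / (j − i). Reading off the sorted break points: {-4, -1, 1, 5}.
Verification: at each break x_0, at least two indices attain the minimum of min_i(a_i + i · x_0).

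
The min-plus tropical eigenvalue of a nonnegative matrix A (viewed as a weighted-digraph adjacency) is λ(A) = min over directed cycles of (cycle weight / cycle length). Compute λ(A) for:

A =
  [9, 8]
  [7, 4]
λ(A) = 4

Enumerate directed cycles and compute their means (weight / length). Sample:
  cycle 0 → 0: weight = 9, length = 1, mean = 9/1 ≈ 9.000
  cycle 1 → 1: weight = 4, length = 1, mean = 4/1 ≈ 4.000
  cycle 0 → 1 → 0: weight = 15, length = 2, mean = 15/2 ≈ 7.500
  cycle 1 → 0 → 1: weight = 15, length = 2, mean = 15/2 ≈ 7.500
Minimum mean = 4.000, attained e.g. along the cycle 1 → 1 with weight 4 and length 1. So λ(A) = 4/1 = 4.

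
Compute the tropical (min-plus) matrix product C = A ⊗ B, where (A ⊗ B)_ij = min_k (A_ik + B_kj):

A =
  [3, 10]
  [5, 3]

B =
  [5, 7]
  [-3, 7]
A ⊗ B =
  [7, 10]
  [0, 10]

Apply the min-plus product entry-by-entry:
  C[0][0] = min over k of (A[0][0] + B[0][0] = 3 + 5 = 8, A[0][1] + B[1][0] = 10 + -3 = 7) = 7 (attained at k = 1)
  C[0][1] = min over k of (A[0][0] + B[0][1] = 3 + 7 = 10, A[0][1] + B[1][1] = 10 + 7 = 17) = 10 (attained at k = 0)
  C[1][0] = min over k of (A[1][0] + B[0][0] = 5 + 5 = 10, A[1][1] + B[1][0] = 3 + -3 = 0) = 0 (attained at k = 1)
  C[1][1] = min over k of (A[1][0] + B[0][1] = 5 + 7 = 12, A[1][1] + B[1][1] = 3 + 7 = 10) = 10 (attained at k = 1)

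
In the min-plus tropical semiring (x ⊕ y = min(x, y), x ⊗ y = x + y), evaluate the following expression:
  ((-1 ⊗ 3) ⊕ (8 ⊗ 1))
((-1 ⊗ 3) ⊕ (8 ⊗ 1)) = 2

Expand innermost to outermost. Recall ⊕ takes the minimum of its arguments and ⊗ takes their sum. Working out the expression ((-1 ⊗ 3) ⊕ (8 ⊗ 1)) gives 2.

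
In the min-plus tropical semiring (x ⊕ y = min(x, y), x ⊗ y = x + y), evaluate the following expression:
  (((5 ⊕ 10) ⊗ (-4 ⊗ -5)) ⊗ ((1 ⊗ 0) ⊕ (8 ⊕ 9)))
(((5 ⊕ 10) ⊗ (-4 ⊗ -5)) ⊗ ((1 ⊗ 0) ⊕ (8 ⊕ 9))) = -3

Expand innermost to outermost. Recall ⊕ takes the minimum of its arguments and ⊗ takes their sum. Working out the expression (((5 ⊕ 10) ⊗ (-4 ⊗ -5)) ⊗ ((1 ⊗ 0) ⊕ (8 ⊕ 9))) gives -3.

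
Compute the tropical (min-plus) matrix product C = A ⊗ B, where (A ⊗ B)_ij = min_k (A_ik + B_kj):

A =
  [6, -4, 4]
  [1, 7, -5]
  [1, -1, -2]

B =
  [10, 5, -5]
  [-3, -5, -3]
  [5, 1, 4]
A ⊗ B =
  [-7, -9, -7]
  [0, -4, -4]
  [-4, -6, -4]

Apply the min-plus product entry-by-entry:
  C[0][0] = min over k of (A[0][0] + B[0][0] = 6 + 10 = 16, A[0][1] + B[1][0] = -4 + -3 = -7, A[0][2] + B[2][0] = 4 + 5 = 9) = -7 (attained at k = 1)
  C[0][1] = min over k of (A[0][0] + B[0][1] = 6 + 5 = 11, A[0][1] + B[1][1] = -4 + -5 = -9, A[0][2] + B[2][1] = 4 + 1 = 5) = -9 (attained at k = 1)
  C[0][2] = min over k of (A[0][0] + B[0][2] = 6 + -5 = 1, A[0][1] + B[1][2] = -4 + -3 = -7, A[0][2] + B[2][2] = 4 + 4 = 8) = -7 (attained at k = 1)
  C[1][0] = min over k of (A[1][0] + B[0][0] = 1 + 10 = 11, A[1][1] + B[1][0] = 7 + -3 = 4, A[1][2] + B[2][0] = -5 + 5 = 0) = 0 (attained at k = 2)
  C[1][1] = min over k of (A[1][0] + B[0][1] = 1 + 5 = 6, A[1][1] + B[1][1] = 7 + -5 = 2, A[1][2] + B[2][1] = -5 + 1 = -4) = -4 (attained at k = 2)
  C[1][2] = min over k of (A[1][0] + B[0][2] = 1 + -5 = -4, A[1][1] + B[1][2] = 7 + -3 = 4, A[1][2] + B[2][2] = -5 + 4 = -1) = -4 (attained at k = 0)
  C[2][0] = min over k of (A[2][0] + B[0][0] = 1 + 10 = 11, A[2][1] + B[1][0] = -1 + -3 = -4, A[2][2] + B[2][0] = -2 + 5 = 3) = -4 (attained at k = 1)
  C[2][1] = min over k of (A[2][0] + B[0][1] = 1 + 5 = 6, A[2][1] + B[1][1] = -1 + -5 = -6, A[2][2] + B[2][1] = -2 + 1 = -1) = -6 (attained at k = 1)
  C[2][2] = min over k of (A[2][0] + B[0][2] = 1 + -5 = -4, A[2][1] + B[1][2] = -1 + -3 = -4, A[2][2] + B[2][2] = -2 + 4 = 2) = -4 (attained at k = 0)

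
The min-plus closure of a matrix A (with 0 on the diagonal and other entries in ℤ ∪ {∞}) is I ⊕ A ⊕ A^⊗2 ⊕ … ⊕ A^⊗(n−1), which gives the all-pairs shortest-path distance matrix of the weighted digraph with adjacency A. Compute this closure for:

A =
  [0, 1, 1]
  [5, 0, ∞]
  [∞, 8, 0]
Closure =
  [0, 1, 1]
  [5, 0, 6]
  [13, 8, 0]

This is the Floyd-Warshall all-pairs shortest-path computation. For each intermediate vertex k = 0, 1, …, 2, update dist[i][j] ← min(dist[i][j], dist[i][k] + dist[k][j]). The final matrix gives, for each (i, j), the minimum total weight of any directed path from i to j (possibly empty when i = j).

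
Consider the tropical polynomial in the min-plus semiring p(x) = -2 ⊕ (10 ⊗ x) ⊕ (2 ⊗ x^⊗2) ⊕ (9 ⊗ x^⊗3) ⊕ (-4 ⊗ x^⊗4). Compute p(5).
p(5) = -2

A tropical monomial a ⊗ x^⊗i evaluates to a + i · x. Evaluating each term at x = 5:
  Term 0 contributes -2 + 0 · 5 = -2
  Term 1 contributes 10 + 1 · 5 = 15
  Term 2 contributes 2 + 2 · 5 = 12
  Term 3 contributes 9 + 3 · 5 = 24
  Term 4 contributes -4 + 4 · 5 = 16
p(5) = ⊕ of these = min[-2, 15, 12, 24, 16] = -2.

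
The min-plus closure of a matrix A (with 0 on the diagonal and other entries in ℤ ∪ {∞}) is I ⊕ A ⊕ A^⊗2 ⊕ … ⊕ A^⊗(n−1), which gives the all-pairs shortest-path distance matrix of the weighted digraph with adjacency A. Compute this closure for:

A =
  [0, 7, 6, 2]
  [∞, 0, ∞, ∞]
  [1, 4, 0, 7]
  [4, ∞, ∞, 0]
Closure =
  [0, 7, 6, 2]
  [∞, 0, ∞, ∞]
  [1, 4, 0, 3]
  [4, 11, 10, 0]

This is the Floyd-Warshall all-pairs shortest-path computation. For each intermediate vertex k = 0, 1, …, 3, update dist[i][j] ← min(dist[i][j], dist[i][k] + dist[k][j]). The final matrix gives, for each (i, j), the minimum total weight of any directed path from i to j (possibly empty when i = j).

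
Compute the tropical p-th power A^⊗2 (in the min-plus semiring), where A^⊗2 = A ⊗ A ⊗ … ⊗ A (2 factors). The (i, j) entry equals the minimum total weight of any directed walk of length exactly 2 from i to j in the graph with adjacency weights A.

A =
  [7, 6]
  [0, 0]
A^⊗2 =
  [6, 6]
  [0, 0]

Each entry (A^⊗2)_ij equals the minimum over all length-2 walks i = v_0 → v_1 → … → v_2 = j of Σ_t A[v_t][v_{t+1}]. For example, for (i, j) = (0, 1) we minimise over 2 possible intermediate vertex sequences; the minimum is 6, attained along the walk 0 → 1 → 1.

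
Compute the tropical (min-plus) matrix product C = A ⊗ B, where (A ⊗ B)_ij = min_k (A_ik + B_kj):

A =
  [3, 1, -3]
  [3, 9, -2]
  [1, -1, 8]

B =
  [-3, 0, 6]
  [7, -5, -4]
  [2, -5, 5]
A ⊗ B =
  [-1, -8, -3]
  [0, -7, 3]
  [-2, -6, -5]

Apply the min-plus product entry-by-entry:
  C[0][0] = min over k of (A[0][0] + B[0][0] = 3 + -3 = 0, A[0][1] + B[1][0] = 1 + 7 = 8, A[0][2] + B[2][0] = -3 + 2 = -1) = -1 (attained at k = 2)
  C[0][1] = min over k of (A[0][0] + B[0][1] = 3 + 0 = 3, A[0][1] + B[1][1] = 1 + -5 = -4, A[0][2] + B[2][1] = -3 + -5 = -8) = -8 (attained at k = 2)
  C[0][2] = min over k of (A[0][0] + B[0][2] = 3 + 6 = 9, A[0][1] + B[1][2] = 1 + -4 = -3, A[0][2] + B[2][2] = -3 + 5 = 2) = -3 (attained at k = 1)
  C[1][0] = min over k of (A[1][0] + B[0][0] = 3 + -3 = 0, A[1][1] + B[1][0] = 9 + 7 = 16, A[1][2] + B[2][0] = -2 + 2 = 0) = 0 (attained at k = 0)
  C[1][1] = min over k of (A[1][0] + B[0][1] = 3 + 0 = 3, A[1][1] + B[1][1] = 9 + -5 = 4, A[1][2] + B[2][1] = -2 + -5 = -7) = -7 (attained at k = 2)
  C[1][2] = min over k of (A[1][0] + B[0][2] = 3 + 6 = 9, A[1][1] + B[1][2] = 9 + -4 = 5, A[1][2] + B[2][2] = -2 + 5 = 3) = 3 (attained at k = 2)
  C[2][0] = min over k of (A[2][0] + B[0][0] = 1 + -3 = -2, A[2][1] + B[1][0] = -1 + 7 = 6, A[2][2] + B[2][0] = 8 + 2 = 10) = -2 (attained at k = 0)
  C[2][1] = min over k of (A[2][0] + B[0][1] = 1 + 0 = 1, A[2][1] + B[1][1] = -1 + -5 = -6, A[2][2] + B[2][1] = 8 + -5 = 3) = -6 (attained at k = 1)
  C[2][2] = min over k of (A[2][0] + B[0][2] = 1 + 6 = 7, A[2][1] + B[1][2] = -1 + -4 = -5, A[2][2] + B[2][2] = 8 + 5 = 13) = -5 (attained at k = 1)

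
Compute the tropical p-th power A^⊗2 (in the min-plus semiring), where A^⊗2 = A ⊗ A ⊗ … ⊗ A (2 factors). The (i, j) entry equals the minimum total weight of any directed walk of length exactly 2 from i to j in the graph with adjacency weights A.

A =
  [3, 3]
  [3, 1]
A^⊗2 =
  [6, 4]
  [4, 2]

Each entry (A^⊗2)_ij equals the minimum over all length-2 walks i = v_0 → v_1 → … → v_2 = j of Σ_t A[v_t][v_{t+1}]. For example, for (i, j) = (0, 1) we minimise over 2 possible intermediate vertex sequences; the minimum is 4, attained along the walk 0 → 1 → 1.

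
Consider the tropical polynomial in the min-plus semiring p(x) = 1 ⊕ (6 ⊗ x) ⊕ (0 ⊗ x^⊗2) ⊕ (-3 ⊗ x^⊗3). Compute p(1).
p(1) = 0

A tropical monomial a ⊗ x^⊗i evaluates to a + i · x. Evaluating each term at x = 1:
  Term 0 contributes 1 + 0 · 1 = 1
  Term 1 contributes 6 + 1 · 1 = 7
  Term 2 contributes 0 + 2 · 1 = 2
  Term 3 contributes -3 + 3 · 1 = 0
p(1) = ⊕ of these = min[1, 7, 2, 0] = 0.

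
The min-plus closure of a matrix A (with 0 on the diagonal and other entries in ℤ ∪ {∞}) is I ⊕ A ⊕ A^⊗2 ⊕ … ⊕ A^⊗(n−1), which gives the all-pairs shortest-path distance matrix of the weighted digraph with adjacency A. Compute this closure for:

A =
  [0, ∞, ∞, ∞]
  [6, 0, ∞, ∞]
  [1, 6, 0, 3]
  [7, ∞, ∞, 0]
Closure =
  [0, ∞, ∞, ∞]
  [6, 0, ∞, ∞]
  [1, 6, 0, 3]
  [7, ∞, ∞, 0]

This is the Floyd-Warshall all-pairs shortest-path computation. For each intermediate vertex k = 0, 1, …, 3, update dist[i][j] ← min(dist[i][j], dist[i][k] + dist[k][j]). The final matrix gives, for each (i, j), the minimum total weight of any directed path from i to j (possibly empty when i = j).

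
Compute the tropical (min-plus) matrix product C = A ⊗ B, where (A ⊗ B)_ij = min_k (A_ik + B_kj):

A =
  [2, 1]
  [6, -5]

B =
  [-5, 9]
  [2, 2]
A ⊗ B =
  [-3, 3]
  [-3, -3]

Apply the min-plus product entry-by-entry:
  C[0][0] = min over k of (A[0][0] + B[0][0] = 2 + -5 = -3, A[0][1] + B[1][0] = 1 + 2 = 3) = -3 (attained at k = 0)
  C[0][1] = min over k of (A[0][0] + B[0][1] = 2 + 9 = 11, A[0][1] + B[1][1] = 1 + 2 = 3) = 3 (attained at k = 1)
  C[1][0] = min over k of (A[1][0] + B[0][0] = 6 + -5 = 1, A[1][1] + B[1][0] = -5 + 2 = -3) = -3 (attained at k = 1)
  C[1][1] = min over k of (A[1][0] + B[0][1] = 6 + 9 = 15, A[1][1] + B[1][1] = -5 + 2 = -3) = -3 (attained at k = 1)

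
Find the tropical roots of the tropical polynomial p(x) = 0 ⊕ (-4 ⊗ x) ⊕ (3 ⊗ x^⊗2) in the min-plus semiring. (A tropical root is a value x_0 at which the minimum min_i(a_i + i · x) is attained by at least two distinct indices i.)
Roots: {-7, 4}

Each tropical root is a break point of the lower envelope of the lines y = a_i + i · x (there are 3 lines, with slopes 0, 1, ..., 2). Only the lines that attain the minimum somewhere contribute to roots; other lines are dominated. Here the surviving (envelope) indices are i = 2, i = 1, i = 0.
Intersections between consecutive envelope lines give the roots: for adjacent envelope indices i < j the intersection is x = (a_i − a_j) / (j − i). Reading off the sorted break points: {-7, 4}.
Verification: at each break x_0, at least two indices attain the minimum of min_i(a_i + i · x_0).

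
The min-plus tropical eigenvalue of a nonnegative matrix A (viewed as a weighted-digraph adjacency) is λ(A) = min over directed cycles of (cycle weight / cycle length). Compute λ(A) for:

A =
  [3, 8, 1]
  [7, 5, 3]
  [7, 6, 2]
λ(A) = 2

Enumerate directed cycles and compute their means (weight / length). Sample:
  cycle 0 → 0: weight = 3, length = 1, mean = 3/1 ≈ 3.000
  cycle 1 → 1: weight = 5, length = 1, mean = 5/1 ≈ 5.000
  cycle 2 → 2: weight = 2, length = 1, mean = 2/1 ≈ 2.000
  cycle 0 → 1 → 0: weight = 15, length = 2, mean = 15/2 ≈ 7.500
  cycle 0 → 2 → 0: weight = 8, length = 2, mean = 8/2 ≈ 4.000
  cycle 1 → 0 → 1: weight = 15, length = 2, mean = 15/2 ≈ 7.500
Minimum mean = 2.000, attained e.g. along the cycle 2 → 2 with weight 2 and length 1. So λ(A) = 2/1 = 2.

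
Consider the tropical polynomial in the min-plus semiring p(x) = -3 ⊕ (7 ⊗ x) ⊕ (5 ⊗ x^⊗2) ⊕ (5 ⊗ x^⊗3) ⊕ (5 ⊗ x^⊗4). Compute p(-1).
p(-1) = -3

A tropical monomial a ⊗ x^⊗i evaluates to a + i · x. Evaluating each term at x = -1:
  Term 0 contributes -3 + 0 · -1 = -3
  Term 1 contributes 7 + 1 · -1 = 6
  Term 2 contributes 5 + 2 · -1 = 3
  Term 3 contributes 5 + 3 · -1 = 2
  Term 4 contributes 5 + 4 · -1 = 1
p(-1) = ⊕ of these = min[-3, 6, 3, 2, 1] = -3.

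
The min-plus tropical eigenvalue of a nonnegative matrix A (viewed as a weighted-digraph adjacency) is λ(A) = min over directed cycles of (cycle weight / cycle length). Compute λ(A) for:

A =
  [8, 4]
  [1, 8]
λ(A) = 5/2

Enumerate directed cycles and compute their means (weight / length). Sample:
  cycle 0 → 0: weight = 8, length = 1, mean = 8/1 ≈ 8.000
  cycle 1 → 1: weight = 8, length = 1, mean = 8/1 ≈ 8.000
  cycle 0 → 1 → 0: weight = 5, length = 2, mean = 5/2 ≈ 2.500
  cycle 1 → 0 → 1: weight = 5, length = 2, mean = 5/2 ≈ 2.500
Minimum mean = 2.500, attained e.g. along the cycle 0 → 1 → 0 with weight 5 and length 2. So λ(A) = 5/2 = 5/2.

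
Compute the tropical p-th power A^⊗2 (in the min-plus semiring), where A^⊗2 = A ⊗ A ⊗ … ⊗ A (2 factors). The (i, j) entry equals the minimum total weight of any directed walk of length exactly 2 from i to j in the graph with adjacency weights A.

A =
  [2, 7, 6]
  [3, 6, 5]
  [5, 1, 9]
A^⊗2 =
  [4, 7, 8]
  [5, 6, 9]
  [4, 7, 6]

Each entry (A^⊗2)_ij equals the minimum over all length-2 walks i = v_0 → v_1 → … → v_2 = j of Σ_t A[v_t][v_{t+1}]. For example, for (i, j) = (0, 2) we minimise over 3 possible intermediate vertex sequences; the minimum is 8, attained along the walk 0 → 0 → 2.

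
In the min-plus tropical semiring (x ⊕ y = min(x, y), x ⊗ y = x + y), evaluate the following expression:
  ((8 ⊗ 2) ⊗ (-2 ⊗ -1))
((8 ⊗ 2) ⊗ (-2 ⊗ -1)) = 7

Expand innermost to outermost. Recall ⊕ takes the minimum of its arguments and ⊗ takes their sum. Working out the expression ((8 ⊗ 2) ⊗ (-2 ⊗ -1)) gives 7.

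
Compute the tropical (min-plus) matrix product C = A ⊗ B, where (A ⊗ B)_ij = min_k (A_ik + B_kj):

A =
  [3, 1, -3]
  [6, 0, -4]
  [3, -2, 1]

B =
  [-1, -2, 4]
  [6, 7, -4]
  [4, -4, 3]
A ⊗ B =
  [1, -7, -3]
  [0, -8, -4]
  [2, -3, -6]

Apply the min-plus product entry-by-entry:
  C[0][0] = min over k of (A[0][0] + B[0][0] = 3 + -1 = 2, A[0][1] + B[1][0] = 1 + 6 = 7, A[0][2] + B[2][0] = -3 + 4 = 1) = 1 (attained at k = 2)
  C[0][1] = min over k of (A[0][0] + B[0][1] = 3 + -2 = 1, A[0][1] + B[1][1] = 1 + 7 = 8, A[0][2] + B[2][1] = -3 + -4 = -7) = -7 (attained at k = 2)
  C[0][2] = min over k of (A[0][0] + B[0][2] = 3 + 4 = 7, A[0][1] + B[1][2] = 1 + -4 = -3, A[0][2] + B[2][2] = -3 + 3 = 0) = -3 (attained at k = 1)
  C[1][0] = min over k of (A[1][0] + B[0][0] = 6 + -1 = 5, A[1][1] + B[1][0] = 0 + 6 = 6, A[1][2] + B[2][0] = -4 + 4 = 0) = 0 (attained at k = 2)
  C[1][1] = min over k of (A[1][0] + B[0][1] = 6 + -2 = 4, A[1][1] + B[1][1] = 0 + 7 = 7, A[1][2] + B[2][1] = -4 + -4 = -8) = -8 (attained at k = 2)
  C[1][2] = min over k of (A[1][0] + B[0][2] = 6 + 4 = 10, A[1][1] + B[1][2] = 0 + -4 = -4, A[1][2] + B[2][2] = -4 + 3 = -1) = -4 (attained at k = 1)
  C[2][0] = min over k of (A[2][0] + B[0][0] = 3 + -1 = 2, A[2][1] + B[1][0] = -2 + 6 = 4, A[2][2] + B[2][0] = 1 + 4 = 5) = 2 (attained at k = 0)
  C[2][1] = min over k of (A[2][0] + B[0][1] = 3 + -2 = 1, A[2][1] + B[1][1] = -2 + 7 = 5, A[2][2] + B[2][1] = 1 + -4 = -3) = -3 (attained at k = 2)
  C[2][2] = min over k of (A[2][0] + B[0][2] = 3 + 4 = 7, A[2][1] + B[1][2] = -2 + -4 = -6, A[2][2] + B[2][2] = 1 + 3 = 4) = -6 (attained at k = 1)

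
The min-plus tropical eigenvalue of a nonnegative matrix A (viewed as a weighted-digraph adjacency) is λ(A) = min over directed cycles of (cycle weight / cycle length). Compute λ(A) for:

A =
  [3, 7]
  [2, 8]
λ(A) = 3

Enumerate directed cycles and compute their means (weight / length). Sample:
  cycle 0 → 0: weight = 3, length = 1, mean = 3/1 ≈ 3.000
  cycle 1 → 1: weight = 8, length = 1, mean = 8/1 ≈ 8.000
  cycle 0 → 1 → 0: weight = 9, length = 2, mean = 9/2 ≈ 4.500
  cycle 1 → 0 → 1: weight = 9, length = 2, mean = 9/2 ≈ 4.500
Minimum mean = 3.000, attained e.g. along the cycle 0 → 0 with weight 3 and length 1. So λ(A) = 3/1 = 3.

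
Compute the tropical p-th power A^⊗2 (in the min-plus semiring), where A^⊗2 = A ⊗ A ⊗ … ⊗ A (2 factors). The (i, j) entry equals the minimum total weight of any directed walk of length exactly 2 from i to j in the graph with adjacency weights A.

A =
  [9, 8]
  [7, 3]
A^⊗2 =
  [15, 11]
  [10, 6]

Each entry (A^⊗2)_ij equals the minimum over all length-2 walks i = v_0 → v_1 → … → v_2 = j of Σ_t A[v_t][v_{t+1}]. For example, for (i, j) = (0, 1) we minimise over 2 possible intermediate vertex sequences; the minimum is 11, attained along the walk 0 → 1 → 1.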